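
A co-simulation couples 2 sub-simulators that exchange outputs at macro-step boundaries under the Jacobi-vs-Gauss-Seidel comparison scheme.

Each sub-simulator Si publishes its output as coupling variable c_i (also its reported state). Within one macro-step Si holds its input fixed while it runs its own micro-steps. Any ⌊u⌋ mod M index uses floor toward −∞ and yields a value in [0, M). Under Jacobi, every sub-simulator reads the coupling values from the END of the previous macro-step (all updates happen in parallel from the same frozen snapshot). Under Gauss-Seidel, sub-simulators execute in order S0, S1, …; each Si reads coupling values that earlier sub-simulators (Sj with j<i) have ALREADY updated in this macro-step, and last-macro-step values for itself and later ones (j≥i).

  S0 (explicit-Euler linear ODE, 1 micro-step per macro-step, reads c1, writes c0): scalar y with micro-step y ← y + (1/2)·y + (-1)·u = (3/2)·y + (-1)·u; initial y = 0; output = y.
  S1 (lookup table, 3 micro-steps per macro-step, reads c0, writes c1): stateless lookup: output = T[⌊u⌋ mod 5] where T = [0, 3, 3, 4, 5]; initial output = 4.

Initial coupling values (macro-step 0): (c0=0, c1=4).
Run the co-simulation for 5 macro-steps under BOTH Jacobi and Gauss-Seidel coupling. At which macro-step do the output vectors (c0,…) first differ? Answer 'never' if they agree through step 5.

[Jacobi] macro 1: S0 reads c1=4 → after 1×micro: -4; S1 reads c0=0 → after 3×micro: 0 ⇒ (c0=-4, c1=0)
[Jacobi] macro 2: S0 reads c1=0 → after 1×micro: -6; S1 reads c0=-4 → after 3×micro: 3 ⇒ (c0=-6, c1=3)
[Jacobi] macro 3: S0 reads c1=3 → after 1×micro: -12; S1 reads c0=-6 → after 3×micro: 5 ⇒ (c0=-12, c1=5)
[Jacobi] macro 4: S0 reads c1=5 → after 1×micro: -23; S1 reads c0=-12 → after 3×micro: 4 ⇒ (c0=-23, c1=4)
[Jacobi] macro 5: S0 reads c1=4 → after 1×micro: -77/2; S1 reads c0=-23 → after 3×micro: 3 ⇒ (c0=-77/2, c1=3)
[Gauss-Seidel] macro 1: S0 reads c1=4 → after 1×micro: -4; S1 reads c0=-4 → after 3×micro: 3 ⇒ (c0=-4, c1=3)
[Gauss-Seidel] macro 2: S0 reads c1=3 → after 1×micro: -9; S1 reads c0=-9 → after 3×micro: 3 ⇒ (c0=-9, c1=3)
[Gauss-Seidel] macro 3: S0 reads c1=3 → after 1×micro: -33/2; S1 reads c0=-33/2 → after 3×micro: 4 ⇒ (c0=-33/2, c1=4)
[Gauss-Seidel] macro 4: S0 reads c1=4 → after 1×micro: -115/4; S1 reads c0=-115/4 → after 3×micro: 3 ⇒ (c0=-115/4, c1=3)
[Gauss-Seidel] macro 5: S0 reads c1=3 → after 1×micro: -369/8; S1 reads c0=-369/8 → after 3×micro: 4 ⇒ (c0=-369/8, c1=4)

first divergence at macro-step: 1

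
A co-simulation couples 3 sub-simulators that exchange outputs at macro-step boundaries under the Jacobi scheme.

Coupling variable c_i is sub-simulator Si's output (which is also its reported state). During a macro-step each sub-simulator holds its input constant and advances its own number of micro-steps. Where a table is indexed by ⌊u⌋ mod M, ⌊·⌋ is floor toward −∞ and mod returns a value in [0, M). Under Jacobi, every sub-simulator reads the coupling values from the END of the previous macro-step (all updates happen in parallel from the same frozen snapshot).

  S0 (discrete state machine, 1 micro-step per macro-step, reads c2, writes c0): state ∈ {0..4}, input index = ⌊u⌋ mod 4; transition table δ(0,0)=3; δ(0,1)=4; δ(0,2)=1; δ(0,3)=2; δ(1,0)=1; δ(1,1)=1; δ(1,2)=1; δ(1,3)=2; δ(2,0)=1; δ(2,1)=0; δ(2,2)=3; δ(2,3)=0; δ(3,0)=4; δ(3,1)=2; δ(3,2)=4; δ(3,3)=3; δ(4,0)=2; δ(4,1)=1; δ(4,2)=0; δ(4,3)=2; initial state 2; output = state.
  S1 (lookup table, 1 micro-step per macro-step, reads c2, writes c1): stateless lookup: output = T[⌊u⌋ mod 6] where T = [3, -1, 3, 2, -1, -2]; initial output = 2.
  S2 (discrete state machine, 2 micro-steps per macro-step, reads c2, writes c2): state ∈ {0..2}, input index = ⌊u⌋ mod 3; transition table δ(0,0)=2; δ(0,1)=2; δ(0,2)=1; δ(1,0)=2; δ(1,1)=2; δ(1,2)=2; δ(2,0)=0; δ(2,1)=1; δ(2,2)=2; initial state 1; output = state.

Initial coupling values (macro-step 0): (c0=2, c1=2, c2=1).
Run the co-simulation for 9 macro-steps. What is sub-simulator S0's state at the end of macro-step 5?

S0 state at macro-step 5 = 1

macro 1: S0 reads c2=1 → after 1×micro: 0; S1 reads c2=1 → after 1×micro: -1; S2 reads c2=1 → after 2×micro: 1 ⇒ (c0=0, c1=-1, c2=1)
macro 2: S0 reads c2=1 → after 1×micro: 4; S1 reads c2=1 → after 1×micro: -1; S2 reads c2=1 → after 2×micro: 1 ⇒ (c0=4, c1=-1, c2=1)
macro 3: S0 reads c2=1 → after 1×micro: 1; S1 reads c2=1 → after 1×micro: -1; S2 reads c2=1 → after 2×micro: 1 ⇒ (c0=1, c1=-1, c2=1)
macro 4: S0 reads c2=1 → after 1×micro: 1; S1 reads c2=1 → after 1×micro: -1; S2 reads c2=1 → after 2×micro: 1 ⇒ (c0=1, c1=-1, c2=1)
macro 5: S0 reads c2=1 → after 1×micro: 1; S1 reads c2=1 → after 1×micro: -1; S2 reads c2=1 → after 2×micro: 1 ⇒ (c0=1, c1=-1, c2=1)
macro 6: S0 reads c2=1 → after 1×micro: 1; S1 reads c2=1 → after 1×micro: -1; S2 reads c2=1 → after 2×micro: 1 ⇒ (c0=1, c1=-1, c2=1)
macro 7: S0 reads c2=1 → after 1×micro: 1; S1 reads c2=1 → after 1×micro: -1; S2 reads c2=1 → after 2×micro: 1 ⇒ (c0=1, c1=-1, c2=1)
macro 8: S0 reads c2=1 → after 1×micro: 1; S1 reads c2=1 → after 1×micro: -1; S2 reads c2=1 → after 2×micro: 1 ⇒ (c0=1, c1=-1, c2=1)
macro 9: S0 reads c2=1 → after 1×micro: 1; S1 reads c2=1 → after 1×micro: -1; S2 reads c2=1 → after 2×micro: 1 ⇒ (c0=1, c1=-1, c2=1)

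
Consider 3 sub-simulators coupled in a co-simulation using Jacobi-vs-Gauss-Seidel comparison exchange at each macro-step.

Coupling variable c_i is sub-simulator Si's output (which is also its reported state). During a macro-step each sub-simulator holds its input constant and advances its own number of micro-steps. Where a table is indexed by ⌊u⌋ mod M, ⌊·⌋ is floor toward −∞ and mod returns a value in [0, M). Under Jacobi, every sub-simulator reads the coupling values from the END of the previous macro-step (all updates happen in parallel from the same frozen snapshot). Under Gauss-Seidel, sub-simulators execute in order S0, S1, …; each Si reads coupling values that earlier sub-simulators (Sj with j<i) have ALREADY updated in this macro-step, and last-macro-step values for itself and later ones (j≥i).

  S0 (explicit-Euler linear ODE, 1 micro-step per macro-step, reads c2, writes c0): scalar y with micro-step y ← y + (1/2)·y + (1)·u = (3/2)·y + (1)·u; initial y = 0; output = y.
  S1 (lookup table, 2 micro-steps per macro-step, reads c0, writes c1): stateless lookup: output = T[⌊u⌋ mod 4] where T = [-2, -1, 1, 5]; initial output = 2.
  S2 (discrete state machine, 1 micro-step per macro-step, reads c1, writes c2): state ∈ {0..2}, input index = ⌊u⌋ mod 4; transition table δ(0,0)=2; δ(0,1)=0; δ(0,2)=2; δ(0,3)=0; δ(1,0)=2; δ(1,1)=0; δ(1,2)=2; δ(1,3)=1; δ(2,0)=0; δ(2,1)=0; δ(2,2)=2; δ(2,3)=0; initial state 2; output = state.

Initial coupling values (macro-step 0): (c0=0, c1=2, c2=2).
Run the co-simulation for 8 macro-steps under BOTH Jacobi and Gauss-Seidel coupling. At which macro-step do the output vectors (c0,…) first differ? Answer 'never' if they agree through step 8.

[Jacobi] macro 1: S0 reads c2=2 → after 1×micro: 2; S1 reads c0=0 → after 2×micro: -2; S2 reads c1=2 → after 1×micro: 2 ⇒ (c0=2, c1=-2, c2=2)
[Jacobi] macro 2: S0 reads c2=2 → after 1×micro: 5; S1 reads c0=2 → after 2×micro: 1; S2 reads c1=-2 → after 1×micro: 2 ⇒ (c0=5, c1=1, c2=2)
[Jacobi] macro 3: S0 reads c2=2 → after 1×micro: 19/2; S1 reads c0=5 → after 2×micro: -1; S2 reads c1=1 → after 1×micro: 0 ⇒ (c0=19/2, c1=-1, c2=0)
[Jacobi] macro 4: S0 reads c2=0 → after 1×micro: 57/4; S1 reads c0=19/2 → after 2×micro: -1; S2 reads c1=-1 → after 1×micro: 0 ⇒ (c0=57/4, c1=-1, c2=0)
[Jacobi] macro 5: S0 reads c2=0 → after 1×micro: 171/8; S1 reads c0=57/4 → after 2×micro: 1; S2 reads c1=-1 → after 1×micro: 0 ⇒ (c0=171/8, c1=1, c2=0)
[Jacobi] macro 6: S0 reads c2=0 → after 1×micro: 513/16; S1 reads c0=171/8 → after 2×micro: -1; S2 reads c1=1 → after 1×micro: 0 ⇒ (c0=513/16, c1=-1, c2=0)
[Jacobi] macro 7: S0 reads c2=0 → after 1×micro: 1539/32; S1 reads c0=513/16 → after 2×micro: -2; S2 reads c1=-1 → after 1×micro: 0 ⇒ (c0=1539/32, c1=-2, c2=0)
[Jacobi] macro 8: S0 reads c2=0 → after 1×micro: 4617/64; S1 reads c0=1539/32 → after 2×micro: -2; S2 reads c1=-2 → after 1×micro: 2 ⇒ (c0=4617/64, c1=-2, c2=2)
[Gauss-Seidel] macro 1: S0 reads c2=2 → after 1×micro: 2; S1 reads c0=2 → after 2×micro: 1; S2 reads c1=1 → after 1×micro: 0 ⇒ (c0=2, c1=1, c2=0)
[Gauss-Seidel] macro 2: S0 reads c2=0 → after 1×micro: 3; S1 reads c0=3 → after 2×micro: 5; S2 reads c1=5 → after 1×micro: 0 ⇒ (c0=3, c1=5, c2=0)
[Gauss-Seidel] macro 3: S0 reads c2=0 → after 1×micro: 9/2; S1 reads c0=9/2 → after 2×micro: -2; S2 reads c1=-2 → after 1×micro: 2 ⇒ (c0=9/2, c1=-2, c2=2)
[Gauss-Seidel] macro 4: S0 reads c2=2 → after 1×micro: 35/4; S1 reads c0=35/4 → after 2×micro: -2; S2 reads c1=-2 → after 1×micro: 2 ⇒ (c0=35/4, c1=-2, c2=2)
[Gauss-Seidel] macro 5: S0 reads c2=2 → after 1×micro: 121/8; S1 reads c0=121/8 → after 2×micro: 5; S2 reads c1=5 → after 1×micro: 0 ⇒ (c0=121/8, c1=5, c2=0)
[Gauss-Seidel] macro 6: S0 reads c2=0 → after 1×micro: 363/16; S1 reads c0=363/16 → after 2×micro: 1; S2 reads c1=1 → after 1×micro: 0 ⇒ (c0=363/16, c1=1, c2=0)
[Gauss-Seidel] macro 7: S0 reads c2=0 → after 1×micro: 1089/32; S1 reads c0=1089/32 → after 2×micro: 1; S2 reads c1=1 → after 1×micro: 0 ⇒ (c0=1089/32, c1=1, c2=0)
[Gauss-Seidel] macro 8: S0 reads c2=0 → after 1×micro: 3267/64; S1 reads c0=3267/64 → after 2×micro: 5; S2 reads c1=5 → after 1×micro: 0 ⇒ (c0=3267/64, c1=5, c2=0)

first divergence at macro-step: 1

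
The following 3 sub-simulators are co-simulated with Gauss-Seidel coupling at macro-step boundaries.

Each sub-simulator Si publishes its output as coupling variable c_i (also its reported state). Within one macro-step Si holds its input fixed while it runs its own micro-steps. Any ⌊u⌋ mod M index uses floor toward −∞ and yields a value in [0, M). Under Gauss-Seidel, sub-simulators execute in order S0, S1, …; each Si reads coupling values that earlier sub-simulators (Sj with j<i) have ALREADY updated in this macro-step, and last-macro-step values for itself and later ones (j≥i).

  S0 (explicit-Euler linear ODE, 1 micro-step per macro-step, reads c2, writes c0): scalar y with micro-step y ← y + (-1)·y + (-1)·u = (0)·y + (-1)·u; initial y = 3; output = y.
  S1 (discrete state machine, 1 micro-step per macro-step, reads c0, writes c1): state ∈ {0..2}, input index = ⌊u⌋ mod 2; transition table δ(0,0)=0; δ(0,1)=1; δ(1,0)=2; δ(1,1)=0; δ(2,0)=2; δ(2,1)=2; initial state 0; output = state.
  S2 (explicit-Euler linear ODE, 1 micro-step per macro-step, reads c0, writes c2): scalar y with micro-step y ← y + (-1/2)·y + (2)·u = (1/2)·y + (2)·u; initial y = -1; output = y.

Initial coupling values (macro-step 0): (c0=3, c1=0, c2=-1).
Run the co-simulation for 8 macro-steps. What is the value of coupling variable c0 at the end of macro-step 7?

macro 1: S0 reads c2=-1 → after 1×micro: 1; S1 reads c0=1 → after 1×micro: 1; S2 reads c0=1 → after 1×micro: 3/2 ⇒ (c0=1, c1=1, c2=3/2)
macro 2: S0 reads c2=3/2 → after 1×micro: -3/2; S1 reads c0=-3/2 → after 1×micro: 2; S2 reads c0=-3/2 → after 1×micro: -9/4 ⇒ (c0=-3/2, c1=2, c2=-9/4)
macro 3: S0 reads c2=-9/4 → after 1×micro: 9/4; S1 reads c0=9/4 → after 1×micro: 2; S2 reads c0=9/4 → after 1×micro: 27/8 ⇒ (c0=9/4, c1=2, c2=27/8)
macro 4: S0 reads c2=27/8 → after 1×micro: -27/8; S1 reads c0=-27/8 → after 1×micro: 2; S2 reads c0=-27/8 → after 1×micro: -81/16 ⇒ (c0=-27/8, c1=2, c2=-81/16)
macro 5: S0 reads c2=-81/16 → after 1×micro: 81/16; S1 reads c0=81/16 → after 1×micro: 2; S2 reads c0=81/16 → after 1×micro: 243/32 ⇒ (c0=81/16, c1=2, c2=243/32)
macro 6: S0 reads c2=243/32 → after 1×micro: -243/32; S1 reads c0=-243/32 → after 1×micro: 2; S2 reads c0=-243/32 → after 1×micro: -729/64 ⇒ (c0=-243/32, c1=2, c2=-729/64)
macro 7: S0 reads c2=-729/64 → after 1×micro: 729/64; S1 reads c0=729/64 → after 1×micro: 2; S2 reads c0=729/64 → after 1×micro: 2187/128 ⇒ (c0=729/64, c1=2, c2=2187/128)
macro 8: S0 reads c2=2187/128 → after 1×micro: -2187/128; S1 reads c0=-2187/128 → after 1×micro: 2; S2 reads c0=-2187/128 → after 1×micro: -6561/256 ⇒ (c0=-2187/128, c1=2, c2=-6561/256)

c0 at macro-step 7 = 729/64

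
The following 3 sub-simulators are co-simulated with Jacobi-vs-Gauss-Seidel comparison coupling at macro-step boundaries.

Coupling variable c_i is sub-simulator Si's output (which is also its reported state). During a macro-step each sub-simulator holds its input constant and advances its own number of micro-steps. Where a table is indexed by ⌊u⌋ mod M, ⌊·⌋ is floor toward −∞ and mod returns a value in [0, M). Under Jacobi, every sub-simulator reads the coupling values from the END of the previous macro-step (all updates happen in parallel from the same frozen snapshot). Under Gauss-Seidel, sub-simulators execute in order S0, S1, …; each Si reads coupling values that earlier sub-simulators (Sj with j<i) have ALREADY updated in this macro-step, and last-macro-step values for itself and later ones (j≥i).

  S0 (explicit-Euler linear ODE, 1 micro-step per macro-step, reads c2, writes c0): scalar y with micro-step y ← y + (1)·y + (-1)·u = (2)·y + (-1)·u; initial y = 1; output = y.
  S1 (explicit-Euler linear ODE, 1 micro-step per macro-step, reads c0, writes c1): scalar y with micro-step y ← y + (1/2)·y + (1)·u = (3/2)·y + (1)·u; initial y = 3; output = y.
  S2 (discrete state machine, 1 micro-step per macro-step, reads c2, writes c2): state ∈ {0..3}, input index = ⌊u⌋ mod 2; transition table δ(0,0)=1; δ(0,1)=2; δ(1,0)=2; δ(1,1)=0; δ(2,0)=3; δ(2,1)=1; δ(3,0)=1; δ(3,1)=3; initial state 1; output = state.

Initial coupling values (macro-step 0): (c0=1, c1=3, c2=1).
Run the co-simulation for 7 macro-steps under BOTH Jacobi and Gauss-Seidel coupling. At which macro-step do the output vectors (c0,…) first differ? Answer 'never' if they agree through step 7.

[Jacobi] macro 1: S0 reads c2=1 → after 1×micro: 1; S1 reads c0=1 → after 1×micro: 11/2; S2 reads c2=1 → after 1×micro: 0 ⇒ (c0=1, c1=11/2, c2=0)
[Jacobi] macro 2: S0 reads c2=0 → after 1×micro: 2; S1 reads c0=1 → after 1×micro: 37/4; S2 reads c2=0 → after 1×micro: 1 ⇒ (c0=2, c1=37/4, c2=1)
[Jacobi] macro 3: S0 reads c2=1 → after 1×micro: 3; S1 reads c0=2 → after 1×micro: 127/8; S2 reads c2=1 → after 1×micro: 0 ⇒ (c0=3, c1=127/8, c2=0)
[Jacobi] macro 4: S0 reads c2=0 → after 1×micro: 6; S1 reads c0=3 → after 1×micro: 429/16; S2 reads c2=0 → after 1×micro: 1 ⇒ (c0=6, c1=429/16, c2=1)
[Jacobi] macro 5: S0 reads c2=1 → after 1×micro: 11; S1 reads c0=6 → after 1×micro: 1479/32; S2 reads c2=1 → after 1×micro: 0 ⇒ (c0=11, c1=1479/32, c2=0)
[Jacobi] macro 6: S0 reads c2=0 → after 1×micro: 22; S1 reads c0=11 → after 1×micro: 5141/64; S2 reads c2=0 → after 1×micro: 1 ⇒ (c0=22, c1=5141/64, c2=1)
[Jacobi] macro 7: S0 reads c2=1 → after 1×micro: 43; S1 reads c0=22 → after 1×micro: 18239/128; S2 reads c2=1 → after 1×micro: 0 ⇒ (c0=43, c1=18239/128, c2=0)
[Gauss-Seidel] macro 1: S0 reads c2=1 → after 1×micro: 1; S1 reads c0=1 → after 1×micro: 11/2; S2 reads c2=1 → after 1×micro: 0 ⇒ (c0=1, c1=11/2, c2=0)
[Gauss-Seidel] macro 2: S0 reads c2=0 → after 1×micro: 2; S1 reads c0=2 → after 1×micro: 41/4; S2 reads c2=0 → after 1×micro: 1 ⇒ (c0=2, c1=41/4, c2=1)
[Gauss-Seidel] macro 3: S0 reads c2=1 → after 1×micro: 3; S1 reads c0=3 → after 1×micro: 147/8; S2 reads c2=1 → after 1×micro: 0 ⇒ (c0=3, c1=147/8, c2=0)
[Gauss-Seidel] macro 4: S0 reads c2=0 → after 1×micro: 6; S1 reads c0=6 → after 1×micro: 537/16; S2 reads c2=0 → after 1×micro: 1 ⇒ (c0=6, c1=537/16, c2=1)
[Gauss-Seidel] macro 5: S0 reads c2=1 → after 1×micro: 11; S1 reads c0=11 → after 1×micro: 1963/32; S2 reads c2=1 → after 1×micro: 0 ⇒ (c0=11, c1=1963/32, c2=0)
[Gauss-Seidel] macro 6: S0 reads c2=0 → after 1×micro: 22; S1 reads c0=22 → after 1×micro: 7297/64; S2 reads c2=0 → after 1×micro: 1 ⇒ (c0=22, c1=7297/64, c2=1)
[Gauss-Seidel] macro 7: S0 reads c2=1 → after 1×micro: 43; S1 reads c0=43 → after 1×micro: 27395/128; S2 reads c2=1 → after 1×micro: 0 ⇒ (c0=43, c1=27395/128, c2=0)

first divergence at macro-step: 2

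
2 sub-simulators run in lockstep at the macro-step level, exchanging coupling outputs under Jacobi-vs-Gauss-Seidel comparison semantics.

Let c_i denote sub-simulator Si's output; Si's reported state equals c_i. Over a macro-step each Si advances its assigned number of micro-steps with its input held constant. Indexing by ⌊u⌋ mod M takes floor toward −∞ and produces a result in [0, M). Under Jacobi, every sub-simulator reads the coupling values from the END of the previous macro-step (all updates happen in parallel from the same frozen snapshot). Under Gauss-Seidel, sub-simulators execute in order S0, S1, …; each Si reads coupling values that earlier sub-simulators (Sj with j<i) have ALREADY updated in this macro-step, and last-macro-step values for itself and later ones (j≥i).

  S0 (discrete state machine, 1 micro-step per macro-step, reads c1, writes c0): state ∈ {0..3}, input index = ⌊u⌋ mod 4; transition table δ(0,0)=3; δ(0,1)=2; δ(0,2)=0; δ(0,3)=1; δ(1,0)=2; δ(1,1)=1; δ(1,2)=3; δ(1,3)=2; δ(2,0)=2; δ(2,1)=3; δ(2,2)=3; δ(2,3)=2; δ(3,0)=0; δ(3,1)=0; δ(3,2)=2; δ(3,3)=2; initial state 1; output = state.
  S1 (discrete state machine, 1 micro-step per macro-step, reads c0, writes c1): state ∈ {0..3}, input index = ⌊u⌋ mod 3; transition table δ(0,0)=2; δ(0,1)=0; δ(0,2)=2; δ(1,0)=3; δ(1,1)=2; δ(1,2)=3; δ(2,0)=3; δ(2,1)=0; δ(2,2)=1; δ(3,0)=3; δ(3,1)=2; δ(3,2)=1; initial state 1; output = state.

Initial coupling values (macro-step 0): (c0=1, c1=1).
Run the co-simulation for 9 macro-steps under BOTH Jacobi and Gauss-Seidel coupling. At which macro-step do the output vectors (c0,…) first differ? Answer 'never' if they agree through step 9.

first divergence at macro-step: 2

[Jacobi] macro 1: S0 reads c1=1 → after 1×micro: 1; S1 reads c0=1 → after 1×micro: 2 ⇒ (c0=1, c1=2)
[Jacobi] macro 2: S0 reads c1=2 → after 1×micro: 3; S1 reads c0=1 → after 1×micro: 0 ⇒ (c0=3, c1=0)
[Jacobi] macro 3: S0 reads c1=0 → after 1×micro: 0; S1 reads c0=3 → after 1×micro: 2 ⇒ (c0=0, c1=2)
[Jacobi] macro 4: S0 reads c1=2 → after 1×micro: 0; S1 reads c0=0 → after 1×micro: 3 ⇒ (c0=0, c1=3)
[Jacobi] macro 5: S0 reads c1=3 → after 1×micro: 1; S1 reads c0=0 → after 1×micro: 3 ⇒ (c0=1, c1=3)
[Jacobi] macro 6: S0 reads c1=3 → after 1×micro: 2; S1 reads c0=1 → after 1×micro: 2 ⇒ (c0=2, c1=2)
[Jacobi] macro 7: S0 reads c1=2 → after 1×micro: 3; S1 reads c0=2 → after 1×micro: 1 ⇒ (c0=3, c1=1)
[Jacobi] macro 8: S0 reads c1=1 → after 1×micro: 0; S1 reads c0=3 → after 1×micro: 3 ⇒ (c0=0, c1=3)
[Jacobi] macro 9: S0 reads c1=3 → after 1×micro: 1; S1 reads c0=0 → after 1×micro: 3 ⇒ (c0=1, c1=3)
[Gauss-Seidel] macro 1: S0 reads c1=1 → after 1×micro: 1; S1 reads c0=1 → after 1×micro: 2 ⇒ (c0=1, c1=2)
[Gauss-Seidel] macro 2: S0 reads c1=2 → after 1×micro: 3; S1 reads c0=3 → after 1×micro: 3 ⇒ (c0=3, c1=3)
[Gauss-Seidel] macro 3: S0 reads c1=3 → after 1×micro: 2; S1 reads c0=2 → after 1×micro: 1 ⇒ (c0=2, c1=1)
[Gauss-Seidel] macro 4: S0 reads c1=1 → after 1×micro: 3; S1 reads c0=3 → after 1×micro: 3 ⇒ (c0=3, c1=3)
[Gauss-Seidel] macro 5: S0 reads c1=3 → after 1×micro: 2; S1 reads c0=2 → after 1×micro: 1 ⇒ (c0=2, c1=1)
[Gauss-Seidel] macro 6: S0 reads c1=1 → after 1×micro: 3; S1 reads c0=3 → after 1×micro: 3 ⇒ (c0=3, c1=3)
[Gauss-Seidel] macro 7: S0 reads c1=3 → after 1×micro: 2; S1 reads c0=2 → after 1×micro: 1 ⇒ (c0=2, c1=1)
[Gauss-Seidel] macro 8: S0 reads c1=1 → after 1×micro: 3; S1 reads c0=3 → after 1×micro: 3 ⇒ (c0=3, c1=3)
[Gauss-Seidel] macro 9: S0 reads c1=3 → after 1×micro: 2; S1 reads c0=2 → after 1×micro: 1 ⇒ (c0=2, c1=1)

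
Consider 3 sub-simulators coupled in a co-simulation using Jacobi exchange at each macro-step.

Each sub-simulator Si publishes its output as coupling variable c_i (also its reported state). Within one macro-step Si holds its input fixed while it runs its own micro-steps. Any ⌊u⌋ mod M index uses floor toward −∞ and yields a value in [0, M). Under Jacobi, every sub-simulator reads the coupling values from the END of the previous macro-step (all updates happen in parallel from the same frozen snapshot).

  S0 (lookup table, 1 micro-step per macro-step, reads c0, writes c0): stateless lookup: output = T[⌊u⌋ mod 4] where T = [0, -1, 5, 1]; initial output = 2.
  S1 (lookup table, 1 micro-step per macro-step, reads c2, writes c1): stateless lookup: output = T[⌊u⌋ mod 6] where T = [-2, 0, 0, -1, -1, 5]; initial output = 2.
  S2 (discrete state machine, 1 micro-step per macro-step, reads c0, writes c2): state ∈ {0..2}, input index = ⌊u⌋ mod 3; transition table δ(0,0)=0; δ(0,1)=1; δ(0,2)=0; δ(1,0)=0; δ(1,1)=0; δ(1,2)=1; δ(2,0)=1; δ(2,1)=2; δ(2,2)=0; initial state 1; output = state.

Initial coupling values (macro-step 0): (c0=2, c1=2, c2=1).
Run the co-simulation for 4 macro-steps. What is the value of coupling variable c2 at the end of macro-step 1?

macro 1: S0 reads c0=2 → after 1×micro: 5; S1 reads c2=1 → after 1×micro: 0; S2 reads c0=2 → after 1×micro: 1 ⇒ (c0=5, c1=0, c2=1)
macro 2: S0 reads c0=5 → after 1×micro: -1; S1 reads c2=1 → after 1×micro: 0; S2 reads c0=5 → after 1×micro: 1 ⇒ (c0=-1, c1=0, c2=1)
macro 3: S0 reads c0=-1 → after 1×micro: 1; S1 reads c2=1 → after 1×micro: 0; S2 reads c0=-1 → after 1×micro: 1 ⇒ (c0=1, c1=0, c2=1)
macro 4: S0 reads c0=1 → after 1×micro: -1; S1 reads c2=1 → after 1×micro: 0; S2 reads c0=1 → after 1×micro: 0 ⇒ (c0=-1, c1=0, c2=0)

c2 at macro-step 1 = 1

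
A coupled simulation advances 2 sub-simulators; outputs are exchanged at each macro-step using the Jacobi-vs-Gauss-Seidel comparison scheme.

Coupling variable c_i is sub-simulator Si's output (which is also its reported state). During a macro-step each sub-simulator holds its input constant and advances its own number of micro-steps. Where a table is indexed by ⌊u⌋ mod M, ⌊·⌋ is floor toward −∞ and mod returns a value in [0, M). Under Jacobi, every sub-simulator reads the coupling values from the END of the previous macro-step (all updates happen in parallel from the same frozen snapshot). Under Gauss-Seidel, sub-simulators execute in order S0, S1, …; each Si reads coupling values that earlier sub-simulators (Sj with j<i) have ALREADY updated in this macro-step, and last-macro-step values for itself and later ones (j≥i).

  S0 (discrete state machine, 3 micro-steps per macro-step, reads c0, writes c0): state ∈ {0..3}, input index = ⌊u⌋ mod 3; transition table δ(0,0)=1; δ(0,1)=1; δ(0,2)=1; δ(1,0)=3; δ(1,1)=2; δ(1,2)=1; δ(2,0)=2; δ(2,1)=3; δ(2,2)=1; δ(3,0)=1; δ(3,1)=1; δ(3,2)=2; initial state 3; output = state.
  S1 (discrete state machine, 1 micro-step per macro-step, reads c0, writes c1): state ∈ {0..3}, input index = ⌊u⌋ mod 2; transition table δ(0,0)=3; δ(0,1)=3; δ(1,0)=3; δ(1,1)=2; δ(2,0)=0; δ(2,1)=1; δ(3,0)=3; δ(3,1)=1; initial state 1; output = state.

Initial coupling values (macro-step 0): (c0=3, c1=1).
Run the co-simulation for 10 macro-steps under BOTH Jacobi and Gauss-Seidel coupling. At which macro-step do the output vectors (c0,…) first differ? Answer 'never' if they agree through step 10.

first divergence at macro-step: never

[Jacobi] macro 1: S0 reads c0=3 → after 3×micro: 1; S1 reads c0=3 → after 1×micro: 2 ⇒ (c0=1, c1=2)
[Jacobi] macro 2: S0 reads c0=1 → after 3×micro: 1; S1 reads c0=1 → after 1×micro: 1 ⇒ (c0=1, c1=1)
[Jacobi] macro 3: S0 reads c0=1 → after 3×micro: 1; S1 reads c0=1 → after 1×micro: 2 ⇒ (c0=1, c1=2)
[Jacobi] macro 4: S0 reads c0=1 → after 3×micro: 1; S1 reads c0=1 → after 1×micro: 1 ⇒ (c0=1, c1=1)
[Jacobi] macro 5: S0 reads c0=1 → after 3×micro: 1; S1 reads c0=1 → after 1×micro: 2 ⇒ (c0=1, c1=2)
[Jacobi] macro 6: S0 reads c0=1 → after 3×micro: 1; S1 reads c0=1 → after 1×micro: 1 ⇒ (c0=1, c1=1)
[Jacobi] macro 7: S0 reads c0=1 → after 3×micro: 1; S1 reads c0=1 → after 1×micro: 2 ⇒ (c0=1, c1=2)
[Jacobi] macro 8: S0 reads c0=1 → after 3×micro: 1; S1 reads c0=1 → after 1×micro: 1 ⇒ (c0=1, c1=1)
[Jacobi] macro 9: S0 reads c0=1 → after 3×micro: 1; S1 reads c0=1 → after 1×micro: 2 ⇒ (c0=1, c1=2)
[Jacobi] macro 10: S0 reads c0=1 → after 3×micro: 1; S1 reads c0=1 → after 1×micro: 1 ⇒ (c0=1, c1=1)
[Gauss-Seidel] macro 1: S0 reads c0=3 → after 3×micro: 1; S1 reads c0=1 → after 1×micro: 2 ⇒ (c0=1, c1=2)
[Gauss-Seidel] macro 2: S0 reads c0=1 → after 3×micro: 1; S1 reads c0=1 → after 1×micro: 1 ⇒ (c0=1, c1=1)
[Gauss-Seidel] macro 3: S0 reads c0=1 → after 3×micro: 1; S1 reads c0=1 → after 1×micro: 2 ⇒ (c0=1, c1=2)
[Gauss-Seidel] macro 4: S0 reads c0=1 → after 3×micro: 1; S1 reads c0=1 → after 1×micro: 1 ⇒ (c0=1, c1=1)
[Gauss-Seidel] macro 5: S0 reads c0=1 → after 3×micro: 1; S1 reads c0=1 → after 1×micro: 2 ⇒ (c0=1, c1=2)
[Gauss-Seidel] macro 6: S0 reads c0=1 → after 3×micro: 1; S1 reads c0=1 → after 1×micro: 1 ⇒ (c0=1, c1=1)
[Gauss-Seidel] macro 7: S0 reads c0=1 → after 3×micro: 1; S1 reads c0=1 → after 1×micro: 2 ⇒ (c0=1, c1=2)
[Gauss-Seidel] macro 8: S0 reads c0=1 → after 3×micro: 1; S1 reads c0=1 → after 1×micro: 1 ⇒ (c0=1, c1=1)
[Gauss-Seidel] macro 9: S0 reads c0=1 → after 3×micro: 1; S1 reads c0=1 → after 1×micro: 2 ⇒ (c0=1, c1=2)
[Gauss-Seidel] macro 10: S0 reads c0=1 → after 3×micro: 1; S1 reads c0=1 → after 1×micro: 1 ⇒ (c0=1, c1=1)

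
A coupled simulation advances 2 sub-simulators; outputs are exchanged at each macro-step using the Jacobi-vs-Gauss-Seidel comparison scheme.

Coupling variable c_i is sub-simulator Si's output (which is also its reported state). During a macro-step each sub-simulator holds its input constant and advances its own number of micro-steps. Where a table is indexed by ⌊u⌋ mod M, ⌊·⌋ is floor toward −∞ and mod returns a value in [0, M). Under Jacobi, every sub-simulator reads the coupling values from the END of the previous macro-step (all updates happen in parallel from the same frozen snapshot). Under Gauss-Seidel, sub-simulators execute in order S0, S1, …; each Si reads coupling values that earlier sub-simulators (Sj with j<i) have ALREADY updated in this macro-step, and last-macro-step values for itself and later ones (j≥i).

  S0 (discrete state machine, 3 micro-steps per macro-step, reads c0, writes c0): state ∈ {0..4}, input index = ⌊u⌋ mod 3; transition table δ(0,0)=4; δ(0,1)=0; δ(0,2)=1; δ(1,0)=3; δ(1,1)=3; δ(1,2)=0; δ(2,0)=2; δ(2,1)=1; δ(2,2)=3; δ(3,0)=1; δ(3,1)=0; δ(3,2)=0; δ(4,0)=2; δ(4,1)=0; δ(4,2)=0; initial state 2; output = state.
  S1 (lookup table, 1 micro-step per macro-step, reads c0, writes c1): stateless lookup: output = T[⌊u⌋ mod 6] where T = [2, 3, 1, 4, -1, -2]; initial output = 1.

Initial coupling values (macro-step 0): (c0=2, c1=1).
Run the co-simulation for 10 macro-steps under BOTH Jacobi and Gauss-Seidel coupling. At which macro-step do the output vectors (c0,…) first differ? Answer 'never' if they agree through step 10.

[Jacobi] macro 1: S0 reads c0=2 → after 3×micro: 1; S1 reads c0=2 → after 1×micro: 1 ⇒ (c0=1, c1=1)
[Jacobi] macro 2: S0 reads c0=1 → after 3×micro: 0; S1 reads c0=1 → after 1×micro: 3 ⇒ (c0=0, c1=3)
[Jacobi] macro 3: S0 reads c0=0 → after 3×micro: 2; S1 reads c0=0 → after 1×micro: 2 ⇒ (c0=2, c1=2)
[Jacobi] macro 4: S0 reads c0=2 → after 3×micro: 1; S1 reads c0=2 → after 1×micro: 1 ⇒ (c0=1, c1=1)
[Jacobi] macro 5: S0 reads c0=1 → after 3×micro: 0; S1 reads c0=1 → after 1×micro: 3 ⇒ (c0=0, c1=3)
[Jacobi] macro 6: S0 reads c0=0 → after 3×micro: 2; S1 reads c0=0 → after 1×micro: 2 ⇒ (c0=2, c1=2)
[Jacobi] macro 7: S0 reads c0=2 → after 3×micro: 1; S1 reads c0=2 → after 1×micro: 1 ⇒ (c0=1, c1=1)
[Jacobi] macro 8: S0 reads c0=1 → after 3×micro: 0; S1 reads c0=1 → after 1×micro: 3 ⇒ (c0=0, c1=3)
[Jacobi] macro 9: S0 reads c0=0 → after 3×micro: 2; S1 reads c0=0 → after 1×micro: 2 ⇒ (c0=2, c1=2)
[Jacobi] macro 10: S0 reads c0=2 → after 3×micro: 1; S1 reads c0=2 → after 1×micro: 1 ⇒ (c0=1, c1=1)
[Gauss-Seidel] macro 1: S0 reads c0=2 → after 3×micro: 1; S1 reads c0=1 → after 1×micro: 3 ⇒ (c0=1, c1=3)
[Gauss-Seidel] macro 2: S0 reads c0=1 → after 3×micro: 0; S1 reads c0=0 → after 1×micro: 2 ⇒ (c0=0, c1=2)
[Gauss-Seidel] macro 3: S0 reads c0=0 → after 3×micro: 2; S1 reads c0=2 → after 1×micro: 1 ⇒ (c0=2, c1=1)
[Gauss-Seidel] macro 4: S0 reads c0=2 → after 3×micro: 1; S1 reads c0=1 → after 1×micro: 3 ⇒ (c0=1, c1=3)
[Gauss-Seidel] macro 5: S0 reads c0=1 → after 3×micro: 0; S1 reads c0=0 → after 1×micro: 2 ⇒ (c0=0, c1=2)
[Gauss-Seidel] macro 6: S0 reads c0=0 → after 3×micro: 2; S1 reads c0=2 → after 1×micro: 1 ⇒ (c0=2, c1=1)
[Gauss-Seidel] macro 7: S0 reads c0=2 → after 3×micro: 1; S1 reads c0=1 → after 1×micro: 3 ⇒ (c0=1, c1=3)
[Gauss-Seidel] macro 8: S0 reads c0=1 → after 3×micro: 0; S1 reads c0=0 → after 1×micro: 2 ⇒ (c0=0, c1=2)
[Gauss-Seidel] macro 9: S0 reads c0=0 → after 3×micro: 2; S1 reads c0=2 → after 1×micro: 1 ⇒ (c0=2, c1=1)
[Gauss-Seidel] macro 10: S0 reads c0=2 → after 3×micro: 1; S1 reads c0=1 → after 1×micro: 3 ⇒ (c0=1, c1=3)

first divergence at macro-step: 1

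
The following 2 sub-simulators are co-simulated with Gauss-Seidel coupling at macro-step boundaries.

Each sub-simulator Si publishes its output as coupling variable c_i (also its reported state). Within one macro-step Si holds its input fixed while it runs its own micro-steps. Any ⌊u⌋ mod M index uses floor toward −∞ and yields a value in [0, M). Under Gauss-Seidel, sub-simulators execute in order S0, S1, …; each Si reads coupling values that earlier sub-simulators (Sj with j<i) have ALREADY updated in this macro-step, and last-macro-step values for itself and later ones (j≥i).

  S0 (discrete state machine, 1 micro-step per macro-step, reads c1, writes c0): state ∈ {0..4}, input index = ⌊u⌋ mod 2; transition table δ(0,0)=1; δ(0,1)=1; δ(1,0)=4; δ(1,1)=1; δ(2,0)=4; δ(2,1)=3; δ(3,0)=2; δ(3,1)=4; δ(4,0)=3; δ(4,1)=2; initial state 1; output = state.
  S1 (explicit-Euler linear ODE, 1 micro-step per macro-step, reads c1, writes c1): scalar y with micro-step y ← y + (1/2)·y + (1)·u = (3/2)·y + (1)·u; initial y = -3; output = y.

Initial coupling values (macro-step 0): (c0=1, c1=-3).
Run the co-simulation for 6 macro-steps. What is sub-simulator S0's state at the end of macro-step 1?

macro 1: S0 reads c1=-3 → after 1×micro: 1; S1 reads c1=-3 → after 1×micro: -15/2 ⇒ (c0=1, c1=-15/2)
macro 2: S0 reads c1=-15/2 → after 1×micro: 4; S1 reads c1=-15/2 → after 1×micro: -75/4 ⇒ (c0=4, c1=-75/4)
macro 3: S0 reads c1=-75/4 → after 1×micro: 2; S1 reads c1=-75/4 → after 1×micro: -375/8 ⇒ (c0=2, c1=-375/8)
macro 4: S0 reads c1=-375/8 → after 1×micro: 3; S1 reads c1=-375/8 → after 1×micro: -1875/16 ⇒ (c0=3, c1=-1875/16)
macro 5: S0 reads c1=-1875/16 → after 1×micro: 2; S1 reads c1=-1875/16 → after 1×micro: -9375/32 ⇒ (c0=2, c1=-9375/32)
macro 6: S0 reads c1=-9375/32 → after 1×micro: 3; S1 reads c1=-9375/32 → after 1×micro: -46875/64 ⇒ (c0=3, c1=-46875/64)

S0 state at macro-step 1 = 1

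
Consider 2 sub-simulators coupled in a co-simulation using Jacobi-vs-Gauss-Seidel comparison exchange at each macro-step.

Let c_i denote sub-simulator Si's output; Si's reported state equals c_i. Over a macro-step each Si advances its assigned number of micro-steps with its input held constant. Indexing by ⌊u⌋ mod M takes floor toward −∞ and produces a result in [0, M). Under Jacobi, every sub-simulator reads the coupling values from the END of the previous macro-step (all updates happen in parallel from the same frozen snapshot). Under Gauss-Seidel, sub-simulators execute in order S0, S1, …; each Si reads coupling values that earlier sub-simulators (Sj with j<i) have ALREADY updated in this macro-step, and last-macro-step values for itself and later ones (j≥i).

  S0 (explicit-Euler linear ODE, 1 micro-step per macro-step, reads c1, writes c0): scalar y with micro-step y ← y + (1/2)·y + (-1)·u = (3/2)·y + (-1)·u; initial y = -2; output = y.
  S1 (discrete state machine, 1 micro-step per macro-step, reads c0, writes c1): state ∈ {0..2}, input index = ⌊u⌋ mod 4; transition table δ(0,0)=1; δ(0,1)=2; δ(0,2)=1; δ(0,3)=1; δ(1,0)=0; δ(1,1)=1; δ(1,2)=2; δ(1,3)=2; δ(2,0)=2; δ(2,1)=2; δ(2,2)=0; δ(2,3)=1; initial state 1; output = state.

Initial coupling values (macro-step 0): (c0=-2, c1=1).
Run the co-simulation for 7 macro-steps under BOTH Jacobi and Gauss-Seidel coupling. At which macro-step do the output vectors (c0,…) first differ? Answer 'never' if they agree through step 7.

first divergence at macro-step: 1

[Jacobi] macro 1: S0 reads c1=1 → after 1×micro: -4; S1 reads c0=-2 → after 1×micro: 2 ⇒ (c0=-4, c1=2)
[Jacobi] macro 2: S0 reads c1=2 → after 1×micro: -8; S1 reads c0=-4 → after 1×micro: 2 ⇒ (c0=-8, c1=2)
[Jacobi] macro 3: S0 reads c1=2 → after 1×micro: -14; S1 reads c0=-8 → after 1×micro: 2 ⇒ (c0=-14, c1=2)
[Jacobi] macro 4: S0 reads c1=2 → after 1×micro: -23; S1 reads c0=-14 → after 1×micro: 0 ⇒ (c0=-23, c1=0)
[Jacobi] macro 5: S0 reads c1=0 → after 1×micro: -69/2; S1 reads c0=-23 → after 1×micro: 2 ⇒ (c0=-69/2, c1=2)
[Jacobi] macro 6: S0 reads c1=2 → after 1×micro: -215/4; S1 reads c0=-69/2 → after 1×micro: 2 ⇒ (c0=-215/4, c1=2)
[Jacobi] macro 7: S0 reads c1=2 → after 1×micro: -661/8; S1 reads c0=-215/4 → after 1×micro: 0 ⇒ (c0=-661/8, c1=0)
[Gauss-Seidel] macro 1: S0 reads c1=1 → after 1×micro: -4; S1 reads c0=-4 → after 1×micro: 0 ⇒ (c0=-4, c1=0)
[Gauss-Seidel] macro 2: S0 reads c1=0 → after 1×micro: -6; S1 reads c0=-6 → after 1×micro: 1 ⇒ (c0=-6, c1=1)
[Gauss-Seidel] macro 3: S0 reads c1=1 → after 1×micro: -10; S1 reads c0=-10 → after 1×micro: 2 ⇒ (c0=-10, c1=2)
[Gauss-Seidel] macro 4: S0 reads c1=2 → after 1×micro: -17; S1 reads c0=-17 → after 1×micro: 1 ⇒ (c0=-17, c1=1)
[Gauss-Seidel] macro 5: S0 reads c1=1 → after 1×micro: -53/2; S1 reads c0=-53/2 → after 1×micro: 1 ⇒ (c0=-53/2, c1=1)
[Gauss-Seidel] macro 6: S0 reads c1=1 → after 1×micro: -163/4; S1 reads c0=-163/4 → after 1×micro: 2 ⇒ (c0=-163/4, c1=2)
[Gauss-Seidel] macro 7: S0 reads c1=2 → after 1×micro: -505/8; S1 reads c0=-505/8 → after 1×micro: 2 ⇒ (c0=-505/8, c1=2)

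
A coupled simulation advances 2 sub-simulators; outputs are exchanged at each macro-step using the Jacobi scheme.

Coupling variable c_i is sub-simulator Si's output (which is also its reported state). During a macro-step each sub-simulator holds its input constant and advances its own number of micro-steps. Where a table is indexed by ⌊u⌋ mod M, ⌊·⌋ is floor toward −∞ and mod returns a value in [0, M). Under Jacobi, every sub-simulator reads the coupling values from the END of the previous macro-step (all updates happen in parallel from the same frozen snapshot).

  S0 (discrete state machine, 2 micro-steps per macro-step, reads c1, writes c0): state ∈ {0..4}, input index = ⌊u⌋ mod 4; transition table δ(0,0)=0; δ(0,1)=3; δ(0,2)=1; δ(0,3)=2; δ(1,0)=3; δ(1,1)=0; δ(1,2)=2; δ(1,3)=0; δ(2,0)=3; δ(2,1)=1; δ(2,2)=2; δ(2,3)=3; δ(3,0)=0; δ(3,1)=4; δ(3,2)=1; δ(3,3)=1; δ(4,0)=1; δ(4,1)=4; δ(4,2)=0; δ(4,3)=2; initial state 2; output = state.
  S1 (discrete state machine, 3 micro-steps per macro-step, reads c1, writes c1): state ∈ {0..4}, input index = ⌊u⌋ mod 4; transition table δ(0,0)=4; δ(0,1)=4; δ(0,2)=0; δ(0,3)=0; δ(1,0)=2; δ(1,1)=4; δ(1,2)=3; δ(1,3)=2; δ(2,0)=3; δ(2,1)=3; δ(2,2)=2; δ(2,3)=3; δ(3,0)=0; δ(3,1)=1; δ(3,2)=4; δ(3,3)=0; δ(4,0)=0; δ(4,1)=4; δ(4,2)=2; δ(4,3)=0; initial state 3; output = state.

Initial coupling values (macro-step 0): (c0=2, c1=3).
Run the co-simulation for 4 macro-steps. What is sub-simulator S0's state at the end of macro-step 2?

S0 state at macro-step 2 = 0

macro 1: S0 reads c1=3 → after 2×micro: 1; S1 reads c1=3 → after 3×micro: 0 ⇒ (c0=1, c1=0)
macro 2: S0 reads c1=0 → after 2×micro: 0; S1 reads c1=0 → after 3×micro: 4 ⇒ (c0=0, c1=4)
macro 3: S0 reads c1=4 → after 2×micro: 0; S1 reads c1=4 → after 3×micro: 0 ⇒ (c0=0, c1=0)
macro 4: S0 reads c1=0 → after 2×micro: 0; S1 reads c1=0 → after 3×micro: 4 ⇒ (c0=0, c1=4)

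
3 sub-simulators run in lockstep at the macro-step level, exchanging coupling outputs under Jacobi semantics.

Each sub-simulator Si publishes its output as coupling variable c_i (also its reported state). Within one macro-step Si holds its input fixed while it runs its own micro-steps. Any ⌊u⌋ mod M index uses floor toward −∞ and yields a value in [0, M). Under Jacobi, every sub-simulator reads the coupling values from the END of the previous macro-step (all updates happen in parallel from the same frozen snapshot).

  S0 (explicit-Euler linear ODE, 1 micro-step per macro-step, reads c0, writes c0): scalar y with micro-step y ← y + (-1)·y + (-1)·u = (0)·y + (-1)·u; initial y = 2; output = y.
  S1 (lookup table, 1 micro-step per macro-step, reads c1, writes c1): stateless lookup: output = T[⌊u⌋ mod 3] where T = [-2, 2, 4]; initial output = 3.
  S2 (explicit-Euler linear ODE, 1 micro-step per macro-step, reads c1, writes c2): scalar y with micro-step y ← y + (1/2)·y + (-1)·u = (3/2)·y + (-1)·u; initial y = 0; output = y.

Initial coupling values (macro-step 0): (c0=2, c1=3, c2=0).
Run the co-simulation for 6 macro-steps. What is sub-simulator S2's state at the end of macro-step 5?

S2 state at macro-step 5 = -335/16

macro 1: S0 reads c0=2 → after 1×micro: -2; S1 reads c1=3 → after 1×micro: -2; S2 reads c1=3 → after 1×micro: -3 ⇒ (c0=-2, c1=-2, c2=-3)
macro 2: S0 reads c0=-2 → after 1×micro: 2; S1 reads c1=-2 → after 1×micro: 2; S2 reads c1=-2 → after 1×micro: -5/2 ⇒ (c0=2, c1=2, c2=-5/2)
macro 3: S0 reads c0=2 → after 1×micro: -2; S1 reads c1=2 → after 1×micro: 4; S2 reads c1=2 → after 1×micro: -23/4 ⇒ (c0=-2, c1=4, c2=-23/4)
macro 4: S0 reads c0=-2 → after 1×micro: 2; S1 reads c1=4 → after 1×micro: 2; S2 reads c1=4 → after 1×micro: -101/8 ⇒ (c0=2, c1=2, c2=-101/8)
macro 5: S0 reads c0=2 → after 1×micro: -2; S1 reads c1=2 → after 1×micro: 4; S2 reads c1=2 → after 1×micro: -335/16 ⇒ (c0=-2, c1=4, c2=-335/16)
macro 6: S0 reads c0=-2 → after 1×micro: 2; S1 reads c1=4 → after 1×micro: 2; S2 reads c1=4 → after 1×micro: -1133/32 ⇒ (c0=2, c1=2, c2=-1133/32)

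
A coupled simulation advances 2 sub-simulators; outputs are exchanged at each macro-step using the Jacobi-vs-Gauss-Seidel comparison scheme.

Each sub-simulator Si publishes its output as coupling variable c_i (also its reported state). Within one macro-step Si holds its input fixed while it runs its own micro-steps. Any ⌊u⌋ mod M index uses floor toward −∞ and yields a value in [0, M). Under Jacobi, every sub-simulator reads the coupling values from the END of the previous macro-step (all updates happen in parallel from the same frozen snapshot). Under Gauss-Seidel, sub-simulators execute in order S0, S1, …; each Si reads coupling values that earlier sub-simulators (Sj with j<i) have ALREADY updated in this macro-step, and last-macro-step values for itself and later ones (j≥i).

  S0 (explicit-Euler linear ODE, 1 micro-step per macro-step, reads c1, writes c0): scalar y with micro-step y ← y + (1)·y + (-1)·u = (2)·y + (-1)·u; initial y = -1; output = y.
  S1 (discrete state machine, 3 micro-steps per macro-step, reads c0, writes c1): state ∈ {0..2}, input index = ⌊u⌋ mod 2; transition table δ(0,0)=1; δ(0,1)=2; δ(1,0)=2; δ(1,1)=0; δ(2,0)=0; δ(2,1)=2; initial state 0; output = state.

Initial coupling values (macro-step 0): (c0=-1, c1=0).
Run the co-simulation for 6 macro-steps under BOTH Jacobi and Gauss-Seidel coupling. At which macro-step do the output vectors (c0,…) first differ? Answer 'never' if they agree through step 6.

[Jacobi] macro 1: S0 reads c1=0 → after 1×micro: -2; S1 reads c0=-1 → after 3×micro: 2 ⇒ (c0=-2, c1=2)
[Jacobi] macro 2: S0 reads c1=2 → after 1×micro: -6; S1 reads c0=-2 → after 3×micro: 2 ⇒ (c0=-6, c1=2)
[Jacobi] macro 3: S0 reads c1=2 → after 1×micro: -14; S1 reads c0=-6 → after 3×micro: 2 ⇒ (c0=-14, c1=2)
[Jacobi] macro 4: S0 reads c1=2 → after 1×micro: -30; S1 reads c0=-14 → after 3×micro: 2 ⇒ (c0=-30, c1=2)
[Jacobi] macro 5: S0 reads c1=2 → after 1×micro: -62; S1 reads c0=-30 → after 3×micro: 2 ⇒ (c0=-62, c1=2)
[Jacobi] macro 6: S0 reads c1=2 → after 1×micro: -126; S1 reads c0=-62 → after 3×micro: 2 ⇒ (c0=-126, c1=2)
[Gauss-Seidel] macro 1: S0 reads c1=0 → after 1×micro: -2; S1 reads c0=-2 → after 3×micro: 0 ⇒ (c0=-2, c1=0)
[Gauss-Seidel] macro 2: S0 reads c1=0 → after 1×micro: -4; S1 reads c0=-4 → after 3×micro: 0 ⇒ (c0=-4, c1=0)
[Gauss-Seidel] macro 3: S0 reads c1=0 → after 1×micro: -8; S1 reads c0=-8 → after 3×micro: 0 ⇒ (c0=-8, c1=0)
[Gauss-Seidel] macro 4: S0 reads c1=0 → after 1×micro: -16; S1 reads c0=-16 → after 3×micro: 0 ⇒ (c0=-16, c1=0)
[Gauss-Seidel] macro 5: S0 reads c1=0 → after 1×micro: -32; S1 reads c0=-32 → after 3×micro: 0 ⇒ (c0=-32, c1=0)
[Gauss-Seidel] macro 6: S0 reads c1=0 → after 1×micro: -64; S1 reads c0=-64 → after 3×micro: 0 ⇒ (c0=-64, c1=0)

first divergence at macro-step: 1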